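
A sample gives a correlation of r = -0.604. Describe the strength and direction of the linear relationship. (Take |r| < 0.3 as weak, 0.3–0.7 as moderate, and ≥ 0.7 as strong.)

moderate negative

r = -0.604 < 0 so the relationship is negative.
|r| = 0.604, which falls in the moderate range.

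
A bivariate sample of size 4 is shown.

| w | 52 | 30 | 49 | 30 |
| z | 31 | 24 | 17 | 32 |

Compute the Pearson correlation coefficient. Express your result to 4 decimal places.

n = 4, Σw = 161, Σz = 104, Σw² = 6905, Σz² = 2850, Σwz = 4125
nΣwz − ΣwΣz = 16500 − 16744 = -244
nΣw² − (Σw)² = 27620 − 25921 = 1699; nΣz² − (Σz)² = 11400 − 10816 = 584
r = -244 / √(1699 × 584) = -244 / 996.1004 ≈ -0.2450

-0.2450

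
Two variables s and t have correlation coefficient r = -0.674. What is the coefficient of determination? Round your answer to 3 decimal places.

r² = (-0.674)² = 0.454

0.454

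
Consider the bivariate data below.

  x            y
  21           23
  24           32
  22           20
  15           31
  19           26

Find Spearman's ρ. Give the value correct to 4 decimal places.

Rank x: 3, 5, 4, 1, 2
Rank y: 2, 5, 1, 4, 3
d = rank(x) − rank(y): 1, 0, 3, -3, -1; Σd² = 20
ρ = 1 − 6Σd² / [n(n²−1)] = 1 − 6×20 / (5×24) = 1 − 120/120 ≈ 0.0000

0.0000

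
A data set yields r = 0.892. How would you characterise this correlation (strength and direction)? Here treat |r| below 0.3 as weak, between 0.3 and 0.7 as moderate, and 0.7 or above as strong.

strong positive

r = 0.892 > 0 so the relationship is positive.
|r| = 0.892, which falls in the strong range.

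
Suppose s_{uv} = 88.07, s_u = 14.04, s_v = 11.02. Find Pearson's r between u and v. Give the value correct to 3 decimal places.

0.569

r = Cov(u,v) / (s_u · s_v) = 88.07 / (14.04 × 11.02)
  = 88.07 / 154.7208 ≈ 0.569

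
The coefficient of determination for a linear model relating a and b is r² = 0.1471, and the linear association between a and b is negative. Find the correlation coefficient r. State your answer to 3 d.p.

-0.384

|r| = √0.1471 = 0.384
The association is negative, so r = −0.384.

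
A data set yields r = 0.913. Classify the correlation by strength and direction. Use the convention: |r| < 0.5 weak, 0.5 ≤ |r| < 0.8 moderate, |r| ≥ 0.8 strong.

strong positive

r = 0.913 > 0 so the relationship is positive.
|r| = 0.913, which falls in the strong range.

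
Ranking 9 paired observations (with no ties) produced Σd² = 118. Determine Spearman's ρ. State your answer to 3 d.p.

ρ = 1 − 6Σd² / [n(n²−1)] = 1 − 6×118 / (9×80)
  = 1 − 708/720 = 1 − 0.9833 ≈ 0.017

0.017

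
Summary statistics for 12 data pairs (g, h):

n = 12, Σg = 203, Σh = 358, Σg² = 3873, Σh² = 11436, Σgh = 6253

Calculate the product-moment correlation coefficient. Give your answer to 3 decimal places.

r = (nΣgh − ΣgΣh) / √[(nΣg² − (Σg)²)(nΣh² − (Σh)²)]
Numerator: 12×6253 − 203×358 = 2362
Denominator: √[(46476 − 41209)(137232 − 128164)] = √[5267 × 9068] = 6910.9447
r = 2362 / 6910.9447 ≈ 0.342

0.342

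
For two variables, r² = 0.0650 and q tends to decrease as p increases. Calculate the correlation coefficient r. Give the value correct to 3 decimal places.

|r| = √0.0650 = 0.255
The association is negative, so r = −0.255.

-0.255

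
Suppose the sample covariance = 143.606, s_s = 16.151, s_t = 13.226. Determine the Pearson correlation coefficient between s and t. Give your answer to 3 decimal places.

0.672

r = Cov(s,t) / (s_s · s_t) = 143.606 / (16.151 × 13.226)
  = 143.606 / 213.6131 ≈ 0.672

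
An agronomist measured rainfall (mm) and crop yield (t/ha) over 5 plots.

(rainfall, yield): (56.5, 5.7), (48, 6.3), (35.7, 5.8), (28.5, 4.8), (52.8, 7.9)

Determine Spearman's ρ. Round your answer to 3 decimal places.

Rank rainfall: 5, 3, 2, 1, 4
Rank yield: 2, 4, 3, 1, 5
d = rank(rainfall) − rank(yield): 3, -1, -1, 0, -1; Σd² = 12
ρ = 1 − 6Σd² / [n(n²−1)] = 1 − 6×12 / (5×24) = 1 − 72/120 ≈ 0.400

0.400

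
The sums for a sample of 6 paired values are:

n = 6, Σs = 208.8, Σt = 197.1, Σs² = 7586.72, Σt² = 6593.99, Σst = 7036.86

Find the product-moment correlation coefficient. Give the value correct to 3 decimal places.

0.909

r = (nΣst − ΣsΣt) / √[(nΣs² − (Σs)²)(nΣt² − (Σt)²)]
Numerator: 6×7036.86 − 208.8×197.1 = 1066.68
Denominator: √[(45520.32 − 43597.44)(39563.94 − 38848.41)] = √[1922.88 × 715.53] = 1172.9784
r = 1066.68 / 1172.9784 ≈ 0.909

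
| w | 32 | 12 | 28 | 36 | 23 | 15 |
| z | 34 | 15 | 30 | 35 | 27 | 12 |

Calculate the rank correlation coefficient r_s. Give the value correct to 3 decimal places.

Rank w: 5, 1, 4, 6, 3, 2
Rank z: 5, 2, 4, 6, 3, 1
d = rank(w) − rank(z): 0, -1, 0, 0, 0, 1; Σd² = 2
ρ = 1 − 6Σd² / [n(n²−1)] = 1 − 6×2 / (6×35) = 1 − 12/210 ≈ 0.943

0.943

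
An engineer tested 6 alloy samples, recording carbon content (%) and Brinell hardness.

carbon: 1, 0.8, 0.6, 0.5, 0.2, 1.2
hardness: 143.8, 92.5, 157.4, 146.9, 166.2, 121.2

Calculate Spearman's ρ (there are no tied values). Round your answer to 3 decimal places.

-0.771

Rank carbon: 5, 4, 3, 2, 1, 6
Rank hardness: 3, 1, 5, 4, 6, 2
d = rank(carbon) − rank(hardness): 2, 3, -2, -2, -5, 4; Σd² = 62
ρ = 1 − 6Σd² / [n(n²−1)] = 1 − 6×62 / (6×35) = 1 − 372/210 ≈ -0.771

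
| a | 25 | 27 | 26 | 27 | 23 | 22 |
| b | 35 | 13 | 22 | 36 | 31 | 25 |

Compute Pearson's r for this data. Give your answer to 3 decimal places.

-0.184

n = 6, Σa = 150, Σb = 162, Σa² = 3772, Σb² = 4760, Σab = 4033
nΣab − ΣaΣb = 24198 − 24300 = -102
nΣa² − (Σa)² = 22632 − 22500 = 132; nΣb² − (Σb)² = 28560 − 26244 = 2316
r = -102 / √(132 × 2316) = -102 / 552.9123 ≈ -0.184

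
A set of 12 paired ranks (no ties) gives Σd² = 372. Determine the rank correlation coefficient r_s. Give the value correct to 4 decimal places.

ρ = 1 − 6Σd² / [n(n²−1)] = 1 − 6×372 / (12×143)
  = 1 − 2232/1716 = 1 − 1.30070 ≈ -0.3007

-0.3007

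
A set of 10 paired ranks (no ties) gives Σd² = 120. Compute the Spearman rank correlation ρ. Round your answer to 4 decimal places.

ρ = 1 − 6Σd² / [n(n²−1)] = 1 − 6×120 / (10×99)
  = 1 − 720/990 = 1 − 0.72727 ≈ 0.2727

0.2727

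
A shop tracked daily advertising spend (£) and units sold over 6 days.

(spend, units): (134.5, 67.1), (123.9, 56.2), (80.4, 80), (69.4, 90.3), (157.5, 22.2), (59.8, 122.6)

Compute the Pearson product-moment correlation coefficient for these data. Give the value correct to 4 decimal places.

n = 6, Σx = 625.5, Σy = 438.4, Σx² = 73104.27, Σy² = 37738.54, Σxy = 39514.93
nΣxy − ΣxΣy = 237089.58 − 274219.2 = -37129.62
nΣx² − (Σx)² = 438625.62 − 391250.25 = 47375.37; nΣy² − (Σy)² = 226431.24 − 192194.56 = 34236.68
r = -37129.62 / √(47375.37 × 34236.68) = -37129.62 / 40273.7555 ≈ -0.9219

-0.9219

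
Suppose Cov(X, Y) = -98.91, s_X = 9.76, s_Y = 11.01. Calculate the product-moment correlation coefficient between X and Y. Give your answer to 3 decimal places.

-0.920

r = Cov(X,Y) / (s_X · s_Y) = -98.91 / (9.76 × 11.01)
  = -98.91 / 107.4576 ≈ -0.920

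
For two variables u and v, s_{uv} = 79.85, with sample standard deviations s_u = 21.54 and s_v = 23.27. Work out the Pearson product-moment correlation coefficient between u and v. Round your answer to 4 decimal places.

r = Cov(u,v) / (s_u · s_v) = 79.85 / (21.54 × 23.27)
  = 79.85 / 501.2358 ≈ 0.1593

0.1593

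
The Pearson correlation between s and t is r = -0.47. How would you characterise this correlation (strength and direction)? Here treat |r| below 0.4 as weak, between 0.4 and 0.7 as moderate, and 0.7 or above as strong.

r = -0.47 < 0 so the relationship is negative.
|r| = 0.47, which falls in the moderate range.

moderate negative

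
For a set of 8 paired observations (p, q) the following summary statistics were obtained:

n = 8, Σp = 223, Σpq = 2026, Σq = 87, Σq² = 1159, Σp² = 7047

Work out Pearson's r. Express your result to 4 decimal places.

-0.9490

r = (nΣpq − ΣpΣq) / √[(nΣp² − (Σp)²)(nΣq² − (Σq)²)]
Numerator: 8×2026 − 223×87 = -3193
Denominator: √[(56376 − 49729)(9272 − 7569)] = √[6647 × 1703] = 3364.4971
r = -3193 / 3364.4971 ≈ -0.9490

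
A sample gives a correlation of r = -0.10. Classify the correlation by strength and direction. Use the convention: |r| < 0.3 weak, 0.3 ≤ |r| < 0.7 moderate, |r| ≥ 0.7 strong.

weak negative

r = -0.10 < 0 so the relationship is negative.
|r| = 0.10, which falls in the weak range.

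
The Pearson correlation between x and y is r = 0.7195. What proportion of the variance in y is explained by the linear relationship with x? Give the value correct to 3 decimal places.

r² = (0.7195)² = 0.518

0.518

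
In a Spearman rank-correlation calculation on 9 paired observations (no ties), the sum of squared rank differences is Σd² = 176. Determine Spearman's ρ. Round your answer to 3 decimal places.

ρ = 1 − 6Σd² / [n(n²−1)] = 1 − 6×176 / (9×80)
  = 1 − 1056/720 = 1 − 1.4667 ≈ -0.467

-0.467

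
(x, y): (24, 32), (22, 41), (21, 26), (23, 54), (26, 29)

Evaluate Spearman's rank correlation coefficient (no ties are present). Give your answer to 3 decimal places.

Rank x: 4, 2, 1, 3, 5
Rank y: 3, 4, 1, 5, 2
d = rank(x) − rank(y): 1, -2, 0, -2, 3; Σd² = 18
ρ = 1 − 6Σd² / [n(n²−1)] = 1 − 6×18 / (5×24) = 1 − 108/120 ≈ 0.100

0.100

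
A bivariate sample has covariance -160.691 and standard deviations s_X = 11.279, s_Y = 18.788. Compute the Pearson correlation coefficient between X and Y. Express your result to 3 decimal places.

r = Cov(X,Y) / (s_X · s_Y) = -160.691 / (11.279 × 18.788)
  = -160.691 / 211.9099 ≈ -0.758

-0.758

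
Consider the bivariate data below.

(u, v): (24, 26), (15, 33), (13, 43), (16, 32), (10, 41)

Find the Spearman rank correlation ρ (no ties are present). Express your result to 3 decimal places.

-0.900

Rank u: 5, 3, 2, 4, 1
Rank v: 1, 3, 5, 2, 4
d = rank(u) − rank(v): 4, 0, -3, 2, -3; Σd² = 38
ρ = 1 − 6Σd² / [n(n²−1)] = 1 − 6×38 / (5×24) = 1 − 228/120 ≈ -0.900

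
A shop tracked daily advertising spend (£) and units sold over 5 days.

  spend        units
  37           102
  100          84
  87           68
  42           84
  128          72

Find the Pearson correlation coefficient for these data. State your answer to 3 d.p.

-0.715

n = 5, Σx = 394, Σy = 410, Σx² = 37086, Σy² = 34324, Σxy = 30834
nΣxy − ΣxΣy = 154170 − 161540 = -7370
nΣx² − (Σx)² = 185430 − 155236 = 30194; nΣy² − (Σy)² = 171620 − 168100 = 3520
r = -7370 / √(30194 × 3520) = -7370 / 10309.3589 ≈ -0.715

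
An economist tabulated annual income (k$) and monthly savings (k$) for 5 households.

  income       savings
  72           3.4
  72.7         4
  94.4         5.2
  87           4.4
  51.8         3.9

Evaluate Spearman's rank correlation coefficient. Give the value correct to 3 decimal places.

0.900

Rank income: 2, 3, 5, 4, 1
Rank savings: 1, 3, 5, 4, 2
d = rank(income) − rank(savings): 1, 0, 0, 0, -1; Σd² = 2
ρ = 1 − 6Σd² / [n(n²−1)] = 1 − 6×2 / (5×24) = 1 − 12/120 ≈ 0.900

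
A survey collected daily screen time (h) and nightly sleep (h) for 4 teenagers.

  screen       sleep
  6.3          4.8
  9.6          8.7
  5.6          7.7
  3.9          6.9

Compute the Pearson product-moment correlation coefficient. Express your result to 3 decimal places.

n = 4, Σx = 25.4, Σy = 28.1, Σx² = 178.42, Σy² = 205.63, Σxy = 183.79
nΣxy − ΣxΣy = 735.16 − 713.74 = 21.42
nΣx² − (Σx)² = 713.68 − 645.16 = 68.52; nΣy² − (Σy)² = 822.52 − 789.61 = 32.91
r = 21.42 / √(68.52 × 32.91) = 21.42 / 47.4868 ≈ 0.451

0.451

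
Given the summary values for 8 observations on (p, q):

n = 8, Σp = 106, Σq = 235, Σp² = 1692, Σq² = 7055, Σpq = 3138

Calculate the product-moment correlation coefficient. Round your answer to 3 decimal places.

0.116

r = (nΣpq − ΣpΣq) / √[(nΣp² − (Σp)²)(nΣq² − (Σq)²)]
Numerator: 8×3138 − 106×235 = 194
Denominator: √[(13536 − 11236)(56440 − 55225)] = √[2300 × 1215] = 1671.6758
r = 194 / 1671.6758 ≈ 0.116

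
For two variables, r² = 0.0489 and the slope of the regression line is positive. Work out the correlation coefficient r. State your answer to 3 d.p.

0.221

|r| = √0.0489 = 0.221
The association is positive, so r = 0.221.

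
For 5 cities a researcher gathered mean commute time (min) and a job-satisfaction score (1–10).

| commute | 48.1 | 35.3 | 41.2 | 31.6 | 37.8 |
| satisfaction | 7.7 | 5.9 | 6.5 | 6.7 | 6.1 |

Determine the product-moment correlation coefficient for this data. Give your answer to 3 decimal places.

n = 5, Σx = 194, Σy = 32.9, Σx² = 7684.54, Σy² = 218.45, Σxy = 1288.74
nΣxy − ΣxΣy = 6443.7 − 6382.6 = 61.1
nΣx² − (Σx)² = 38422.7 − 37636 = 786.7; nΣy² − (Σy)² = 1092.25 − 1082.41 = 9.84
r = 61.1 / √(786.7 × 9.84) = 61.1 / 87.9837 ≈ 0.694

0.694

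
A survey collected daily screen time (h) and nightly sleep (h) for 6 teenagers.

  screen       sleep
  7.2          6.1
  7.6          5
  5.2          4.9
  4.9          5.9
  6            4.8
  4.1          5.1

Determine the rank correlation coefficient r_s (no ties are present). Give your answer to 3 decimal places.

-0.086

Rank screen: 5, 6, 3, 2, 4, 1
Rank sleep: 6, 3, 2, 5, 1, 4
d = rank(screen) − rank(sleep): -1, 3, 1, -3, 3, -3; Σd² = 38
ρ = 1 − 6Σd² / [n(n²−1)] = 1 − 6×38 / (6×35) = 1 − 228/210 ≈ -0.086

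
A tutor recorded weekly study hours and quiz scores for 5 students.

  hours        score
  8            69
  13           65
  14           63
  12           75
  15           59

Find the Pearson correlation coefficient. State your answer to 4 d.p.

-0.6129

n = 5, Σx = 62, Σy = 331, Σx² = 798, Σy² = 22061, Σxy = 4064
nΣxy − ΣxΣy = 20320 − 20522 = -202
nΣx² − (Σx)² = 3990 − 3844 = 146; nΣy² − (Σy)² = 110305 − 109561 = 744
r = -202 / √(146 × 744) = -202 / 329.5816 ≈ -0.6129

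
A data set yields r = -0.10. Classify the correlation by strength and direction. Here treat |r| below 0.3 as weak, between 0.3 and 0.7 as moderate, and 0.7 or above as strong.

r = -0.10 < 0 so the relationship is negative.
|r| = 0.10, which falls in the weak range.

weak negative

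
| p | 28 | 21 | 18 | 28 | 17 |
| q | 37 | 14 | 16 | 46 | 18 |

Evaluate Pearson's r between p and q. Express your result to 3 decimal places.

0.906

n = 5, Σp = 112, Σq = 131, Σp² = 2622, Σq² = 4261, Σpq = 3212
nΣpq − ΣpΣq = 16060 − 14672 = 1388
nΣp² − (Σp)² = 13110 − 12544 = 566; nΣq² − (Σq)² = 21305 − 17161 = 4144
r = 1388 / √(566 × 4144) = 1388 / 1531.5038 ≈ 0.906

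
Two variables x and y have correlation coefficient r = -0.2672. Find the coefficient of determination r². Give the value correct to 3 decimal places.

0.071

r² = (-0.2672)² = 0.071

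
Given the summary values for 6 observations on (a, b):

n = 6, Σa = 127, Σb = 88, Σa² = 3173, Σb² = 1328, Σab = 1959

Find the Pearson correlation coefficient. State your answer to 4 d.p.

0.7160

r = (nΣab − ΣaΣb) / √[(nΣa² − (Σa)²)(nΣb² − (Σb)²)]
Numerator: 6×1959 − 127×88 = 578
Denominator: √[(19038 − 16129)(7968 − 7744)] = √[2909 × 224] = 807.2274
r = 578 / 807.2274 ≈ 0.7160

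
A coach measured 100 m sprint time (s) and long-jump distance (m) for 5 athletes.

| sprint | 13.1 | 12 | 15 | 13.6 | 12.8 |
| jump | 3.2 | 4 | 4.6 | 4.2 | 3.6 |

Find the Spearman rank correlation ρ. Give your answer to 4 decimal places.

Rank sprint: 3, 1, 5, 4, 2
Rank jump: 1, 3, 5, 4, 2
d = rank(sprint) − rank(jump): 2, -2, 0, 0, 0; Σd² = 8
ρ = 1 − 6Σd² / [n(n²−1)] = 1 − 6×8 / (5×24) = 1 − 48/120 ≈ 0.6000

0.6000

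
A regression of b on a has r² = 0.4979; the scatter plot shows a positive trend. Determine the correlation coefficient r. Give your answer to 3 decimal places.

|r| = √0.4979 = 0.706
The association is positive, so r = 0.706.

0.706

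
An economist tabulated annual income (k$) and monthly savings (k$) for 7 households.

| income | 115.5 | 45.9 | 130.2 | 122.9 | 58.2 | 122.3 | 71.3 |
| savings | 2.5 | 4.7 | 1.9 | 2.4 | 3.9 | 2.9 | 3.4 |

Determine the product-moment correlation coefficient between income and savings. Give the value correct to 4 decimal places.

n = 7, Σx = 666.3, Σy = 21.7, Σx² = 70931.73, Σy² = 72.89, Σxy = 1870.89
nΣxy − ΣxΣy = 13096.23 − 14458.71 = -1362.48
nΣx² − (Σx)² = 496522.11 − 443955.69 = 52566.42; nΣy² − (Σy)² = 510.23 − 470.89 = 39.34
r = -1362.48 / √(52566.42 × 39.34) = -1362.48 / 1438.0414 ≈ -0.9475

-0.9475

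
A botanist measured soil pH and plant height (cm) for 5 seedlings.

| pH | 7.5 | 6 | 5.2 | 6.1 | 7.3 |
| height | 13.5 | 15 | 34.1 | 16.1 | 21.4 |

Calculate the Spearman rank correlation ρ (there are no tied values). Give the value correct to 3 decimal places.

-0.600

Rank pH: 5, 2, 1, 3, 4
Rank height: 1, 2, 5, 3, 4
d = rank(pH) − rank(height): 4, 0, -4, 0, 0; Σd² = 32
ρ = 1 − 6Σd² / [n(n²−1)] = 1 − 6×32 / (5×24) = 1 − 192/120 ≈ -0.600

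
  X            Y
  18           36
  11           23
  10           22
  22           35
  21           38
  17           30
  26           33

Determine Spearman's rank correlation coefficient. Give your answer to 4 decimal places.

0.6786

Rank X: 4, 2, 1, 6, 5, 3, 7
Rank Y: 6, 2, 1, 5, 7, 3, 4
d = rank(X) − rank(Y): -2, 0, 0, 1, -2, 0, 3; Σd² = 18
ρ = 1 − 6Σd² / [n(n²−1)] = 1 − 6×18 / (7×48) = 1 − 108/336 ≈ 0.6786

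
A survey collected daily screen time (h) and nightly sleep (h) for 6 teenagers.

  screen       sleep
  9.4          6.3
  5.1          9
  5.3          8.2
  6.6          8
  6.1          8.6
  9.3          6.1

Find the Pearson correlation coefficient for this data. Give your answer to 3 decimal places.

n = 6, Σx = 41.8, Σy = 46.2, Σx² = 309.72, Σy² = 363.1, Σxy = 310.57
nΣxy − ΣxΣy = 1863.42 − 1931.16 = -67.74
nΣx² − (Σx)² = 1858.32 − 1747.24 = 111.08; nΣy² − (Σy)² = 2178.6 − 2134.44 = 44.16
r = -67.74 / √(111.08 × 44.16) = -67.74 / 70.0378 ≈ -0.967

-0.967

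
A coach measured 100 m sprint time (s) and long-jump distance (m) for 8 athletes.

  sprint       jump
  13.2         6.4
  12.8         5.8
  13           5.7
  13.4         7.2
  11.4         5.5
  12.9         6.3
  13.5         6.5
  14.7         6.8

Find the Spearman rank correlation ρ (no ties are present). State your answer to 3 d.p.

Rank sprint: 5, 2, 4, 6, 1, 3, 7, 8
Rank jump: 5, 3, 2, 8, 1, 4, 6, 7
d = rank(sprint) − rank(jump): 0, -1, 2, -2, 0, -1, 1, 1; Σd² = 12
ρ = 1 − 6Σd² / [n(n²−1)] = 1 − 6×12 / (8×63) = 1 − 72/504 ≈ 0.857

0.857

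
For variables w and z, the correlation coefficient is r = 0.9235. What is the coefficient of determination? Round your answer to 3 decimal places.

0.853

r² = (0.9235)² = 0.853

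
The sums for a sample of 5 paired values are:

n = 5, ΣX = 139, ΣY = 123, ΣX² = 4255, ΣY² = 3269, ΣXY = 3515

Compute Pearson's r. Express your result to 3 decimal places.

0.310

r = (nΣXY − ΣXΣY) / √[(nΣX² − (ΣX)²)(nΣY² − (ΣY)²)]
Numerator: 5×3515 − 139×123 = 478
Denominator: √[(21275 − 19321)(16345 − 15129)] = √[1954 × 1216] = 1541.4487
r = 478 / 1541.4487 ≈ 0.310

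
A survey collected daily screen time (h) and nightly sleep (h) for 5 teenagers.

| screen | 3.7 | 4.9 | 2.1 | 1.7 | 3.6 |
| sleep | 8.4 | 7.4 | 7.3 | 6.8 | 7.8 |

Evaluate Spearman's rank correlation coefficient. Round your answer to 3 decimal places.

0.700

Rank screen: 4, 5, 2, 1, 3
Rank sleep: 5, 3, 2, 1, 4
d = rank(screen) − rank(sleep): -1, 2, 0, 0, -1; Σd² = 6
ρ = 1 − 6Σd² / [n(n²−1)] = 1 − 6×6 / (5×24) = 1 − 36/120 ≈ 0.700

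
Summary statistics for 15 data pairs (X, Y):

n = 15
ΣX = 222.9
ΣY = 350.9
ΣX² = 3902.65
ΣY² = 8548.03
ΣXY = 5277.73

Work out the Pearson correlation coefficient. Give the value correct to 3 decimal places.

r = (nΣXY − ΣXΣY) / √[(nΣX² − (ΣX)²)(nΣY² − (ΣY)²)]
Numerator: 15×5277.73 − 222.9×350.9 = 950.34
Denominator: √[(58539.75 − 49684.41)(128220.45 − 123130.81)] = √[8855.34 × 5089.64] = 6713.4561
r = 950.34 / 6713.4561 ≈ 0.142

0.142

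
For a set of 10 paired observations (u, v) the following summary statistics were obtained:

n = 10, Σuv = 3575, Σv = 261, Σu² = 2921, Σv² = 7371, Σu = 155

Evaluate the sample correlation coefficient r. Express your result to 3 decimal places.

r = (nΣuv − ΣuΣv) / √[(nΣu² − (Σu)²)(nΣv² − (Σv)²)]
Numerator: 10×3575 − 155×261 = -4705
Denominator: √[(29210 − 24025)(73710 − 68121)] = √[5185 × 5589] = 5383.2114
r = -4705 / 5383.2114 ≈ -0.874

-0.874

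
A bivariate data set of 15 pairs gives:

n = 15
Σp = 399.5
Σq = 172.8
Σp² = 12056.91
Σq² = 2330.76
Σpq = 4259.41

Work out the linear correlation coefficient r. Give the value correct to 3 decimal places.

r = (nΣpq − ΣpΣq) / √[(nΣp² − (Σp)²)(nΣq² − (Σq)²)]
Numerator: 15×4259.41 − 399.5×172.8 = -5142.45
Denominator: √[(180853.65 − 159600.25)(34961.4 − 29859.84)] = √[21253.4 × 5101.56] = 10412.7564
r = -5142.45 / 10412.7564 ≈ -0.494

-0.494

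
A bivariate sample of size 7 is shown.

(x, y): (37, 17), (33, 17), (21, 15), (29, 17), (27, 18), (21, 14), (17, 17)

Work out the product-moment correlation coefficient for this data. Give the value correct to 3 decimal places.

0.460

n = 7, Σx = 185, Σy = 115, Σx² = 5199, Σy² = 1901, Σxy = 3067
nΣxy − ΣxΣy = 21469 − 21275 = 194
nΣx² − (Σx)² = 36393 − 34225 = 2168; nΣy² − (Σy)² = 13307 − 13225 = 82
r = 194 / √(2168 × 82) = 194 / 421.6349 ≈ 0.460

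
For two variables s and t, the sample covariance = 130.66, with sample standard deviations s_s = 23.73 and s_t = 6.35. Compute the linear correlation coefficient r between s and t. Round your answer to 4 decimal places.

0.8671

r = Cov(s,t) / (s_s · s_t) = 130.66 / (23.73 × 6.35)
  = 130.66 / 150.6855 ≈ 0.8671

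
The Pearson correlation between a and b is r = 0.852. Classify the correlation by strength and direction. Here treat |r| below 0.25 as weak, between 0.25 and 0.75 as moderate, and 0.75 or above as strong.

r = 0.852 > 0 so the relationship is positive.
|r| = 0.852, which falls in the strong range.

strong positive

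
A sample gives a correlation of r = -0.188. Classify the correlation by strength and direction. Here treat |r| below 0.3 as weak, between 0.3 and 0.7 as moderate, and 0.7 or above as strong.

r = -0.188 < 0 so the relationship is negative.
|r| = 0.188, which falls in the weak range.

weak negative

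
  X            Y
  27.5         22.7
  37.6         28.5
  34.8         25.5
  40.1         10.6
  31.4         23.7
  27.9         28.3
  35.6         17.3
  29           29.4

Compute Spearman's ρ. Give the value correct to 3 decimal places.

-0.310

Rank X: 1, 7, 5, 8, 4, 2, 6, 3
Rank Y: 3, 7, 5, 1, 4, 6, 2, 8
d = rank(X) − rank(Y): -2, 0, 0, 7, 0, -4, 4, -5; Σd² = 110
ρ = 1 − 6Σd² / [n(n²−1)] = 1 − 6×110 / (8×63) = 1 − 660/504 ≈ -0.310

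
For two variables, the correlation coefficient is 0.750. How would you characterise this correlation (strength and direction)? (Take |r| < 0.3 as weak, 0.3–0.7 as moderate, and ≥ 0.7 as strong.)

strong positive

r = 0.750 > 0 so the relationship is positive.
|r| = 0.750, which falls in the strong range.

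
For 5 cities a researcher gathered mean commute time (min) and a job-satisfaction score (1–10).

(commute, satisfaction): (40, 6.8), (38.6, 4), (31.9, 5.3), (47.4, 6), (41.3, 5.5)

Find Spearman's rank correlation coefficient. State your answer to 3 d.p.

Rank commute: 3, 2, 1, 5, 4
Rank satisfaction: 5, 1, 2, 4, 3
d = rank(commute) − rank(satisfaction): -2, 1, -1, 1, 1; Σd² = 8
ρ = 1 − 6Σd² / [n(n²−1)] = 1 − 6×8 / (5×24) = 1 − 48/120 ≈ 0.600

0.600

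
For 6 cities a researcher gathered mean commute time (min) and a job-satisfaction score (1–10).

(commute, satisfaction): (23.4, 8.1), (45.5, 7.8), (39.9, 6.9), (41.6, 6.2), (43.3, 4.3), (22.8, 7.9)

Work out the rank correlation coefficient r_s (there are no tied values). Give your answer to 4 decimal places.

Rank commute: 2, 6, 3, 4, 5, 1
Rank satisfaction: 6, 4, 3, 2, 1, 5
d = rank(commute) − rank(satisfaction): -4, 2, 0, 2, 4, -4; Σd² = 56
ρ = 1 − 6Σd² / [n(n²−1)] = 1 − 6×56 / (6×35) = 1 − 336/210 ≈ -0.6000

-0.6000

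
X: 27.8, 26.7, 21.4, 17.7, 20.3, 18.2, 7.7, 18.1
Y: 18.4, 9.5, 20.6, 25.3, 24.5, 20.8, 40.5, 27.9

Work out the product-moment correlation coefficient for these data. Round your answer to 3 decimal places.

n = 8, ΣX = 157.9, ΣY = 187.5, ΣX² = 3387.21, ΣY² = 4944.81, ΣXY = 3346.57
nΣXY − ΣXΣY = 26772.56 − 29606.25 = -2833.69
nΣX² − (ΣX)² = 27097.68 − 24932.41 = 2165.27; nΣY² − (ΣY)² = 39558.48 − 35156.25 = 4402.23
r = -2833.69 / √(2165.27 × 4402.23) = -2833.69 / 3087.3964 ≈ -0.918

-0.918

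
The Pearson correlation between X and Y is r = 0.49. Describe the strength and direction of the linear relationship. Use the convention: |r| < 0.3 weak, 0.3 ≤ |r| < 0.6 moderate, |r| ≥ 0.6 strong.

r = 0.49 > 0 so the relationship is positive.
|r| = 0.49, which falls in the moderate range.

moderate positive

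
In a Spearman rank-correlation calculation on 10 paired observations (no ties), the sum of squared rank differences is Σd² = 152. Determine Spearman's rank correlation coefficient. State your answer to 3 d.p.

0.079

ρ = 1 − 6Σd² / [n(n²−1)] = 1 − 6×152 / (10×99)
  = 1 − 912/990 = 1 − 0.9212 ≈ 0.079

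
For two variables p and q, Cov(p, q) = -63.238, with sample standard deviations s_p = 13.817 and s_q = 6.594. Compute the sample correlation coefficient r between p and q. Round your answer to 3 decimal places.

r = Cov(p,q) / (s_p · s_q) = -63.238 / (13.817 × 6.594)
  = -63.238 / 91.1093 ≈ -0.694

-0.694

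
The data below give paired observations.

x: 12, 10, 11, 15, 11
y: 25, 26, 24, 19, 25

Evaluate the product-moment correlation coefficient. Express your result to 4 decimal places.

n = 5, Σx = 59, Σy = 119, Σx² = 711, Σy² = 2863, Σxy = 1384
nΣxy − ΣxΣy = 6920 − 7021 = -101
nΣx² − (Σx)² = 3555 − 3481 = 74; nΣy² − (Σy)² = 14315 − 14161 = 154
r = -101 / √(74 × 154) = -101 / 106.7520 ≈ -0.9461

-0.9461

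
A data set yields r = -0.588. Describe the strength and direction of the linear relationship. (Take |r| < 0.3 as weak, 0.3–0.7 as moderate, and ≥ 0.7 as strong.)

moderate negative

r = -0.588 < 0 so the relationship is negative.
|r| = 0.588, which falls in the moderate range.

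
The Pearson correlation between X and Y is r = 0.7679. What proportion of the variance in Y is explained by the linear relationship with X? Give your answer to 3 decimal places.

r² = (0.7679)² = 0.590

0.590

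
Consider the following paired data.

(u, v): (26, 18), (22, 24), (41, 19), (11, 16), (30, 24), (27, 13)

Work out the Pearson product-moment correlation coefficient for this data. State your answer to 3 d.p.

0.181

n = 6, Σu = 157, Σv = 114, Σu² = 4591, Σv² = 2262, Σuv = 3022
nΣuv − ΣuΣv = 18132 − 17898 = 234
nΣu² − (Σu)² = 27546 − 24649 = 2897; nΣv² − (Σv)² = 13572 − 12996 = 576
r = 234 / √(2897 × 576) = 234 / 1291.7709 ≈ 0.181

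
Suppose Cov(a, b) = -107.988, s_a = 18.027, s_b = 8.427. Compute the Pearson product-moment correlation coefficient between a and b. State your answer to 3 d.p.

r = Cov(a,b) / (s_a · s_b) = -107.988 / (18.027 × 8.427)
  = -107.988 / 151.9135 ≈ -0.711

-0.711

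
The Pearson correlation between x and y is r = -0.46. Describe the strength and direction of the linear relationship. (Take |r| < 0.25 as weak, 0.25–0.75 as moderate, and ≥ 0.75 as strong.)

moderate negative

r = -0.46 < 0 so the relationship is negative.
|r| = 0.46, which falls in the moderate range.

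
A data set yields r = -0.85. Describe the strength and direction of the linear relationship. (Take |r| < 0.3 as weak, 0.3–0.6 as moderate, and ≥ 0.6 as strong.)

r = -0.85 < 0 so the relationship is negative.
|r| = 0.85, which falls in the strong range.

strong negative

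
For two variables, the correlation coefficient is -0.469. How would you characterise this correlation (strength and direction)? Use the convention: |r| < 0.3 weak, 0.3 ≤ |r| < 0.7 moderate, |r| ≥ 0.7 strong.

r = -0.469 < 0 so the relationship is negative.
|r| = 0.469, which falls in the moderate range.

moderate negative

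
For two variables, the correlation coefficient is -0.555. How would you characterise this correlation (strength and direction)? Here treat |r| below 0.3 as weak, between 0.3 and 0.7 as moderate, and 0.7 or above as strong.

r = -0.555 < 0 so the relationship is negative.
|r| = 0.555, which falls in the moderate range.

moderate negative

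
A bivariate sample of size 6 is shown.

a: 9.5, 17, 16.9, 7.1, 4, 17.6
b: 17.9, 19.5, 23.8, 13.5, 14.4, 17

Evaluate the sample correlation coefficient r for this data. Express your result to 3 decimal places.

n = 6, Σa = 72.1, Σb = 106.1, Σa² = 1041.03, Σb² = 1945.71, Σab = 1356.42
nΣab − ΣaΣb = 8138.52 − 7649.81 = 488.71
nΣa² − (Σa)² = 6246.18 − 5198.41 = 1047.77; nΣb² − (Σb)² = 11674.26 − 11257.21 = 417.05
r = 488.71 / √(1047.77 × 417.05) = 488.71 / 661.0389 ≈ 0.739

0.739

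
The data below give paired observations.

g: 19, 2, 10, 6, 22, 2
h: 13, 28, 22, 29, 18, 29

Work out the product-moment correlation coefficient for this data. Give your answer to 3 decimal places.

n = 6, Σg = 61, Σh = 139, Σg² = 989, Σh² = 3443, Σgh = 1151
nΣgh − ΣgΣh = 6906 − 8479 = -1573
nΣg² − (Σg)² = 5934 − 3721 = 2213; nΣh² − (Σh)² = 20658 − 19321 = 1337
r = -1573 / √(2213 × 1337) = -1573 / 1720.1108 ≈ -0.914

-0.914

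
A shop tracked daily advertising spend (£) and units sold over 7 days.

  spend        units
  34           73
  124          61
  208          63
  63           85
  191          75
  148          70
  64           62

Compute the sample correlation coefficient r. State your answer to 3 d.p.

-0.274

n = 7, Σx = 832, Σy = 489, Σx² = 126246, Σy² = 34613, Σxy = 57158
nΣxy − ΣxΣy = 400106 − 406848 = -6742
nΣx² − (Σx)² = 883722 − 692224 = 191498; nΣy² − (Σy)² = 242291 − 239121 = 3170
r = -6742 / √(191498 × 3170) = -6742 / 24638.3575 ≈ -0.274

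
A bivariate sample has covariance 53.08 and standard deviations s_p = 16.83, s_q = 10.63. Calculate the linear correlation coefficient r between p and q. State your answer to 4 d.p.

r = Cov(p,q) / (s_p · s_q) = 53.08 / (16.83 × 10.63)
  = 53.08 / 178.9029 ≈ 0.2967

0.2967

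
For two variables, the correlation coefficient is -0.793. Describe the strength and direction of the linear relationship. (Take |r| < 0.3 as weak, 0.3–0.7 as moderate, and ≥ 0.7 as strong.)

strong negative

r = -0.793 < 0 so the relationship is negative.
|r| = 0.793, which falls in the strong range.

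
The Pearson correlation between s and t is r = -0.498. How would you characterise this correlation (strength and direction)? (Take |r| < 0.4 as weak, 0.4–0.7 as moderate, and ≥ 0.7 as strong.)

r = -0.498 < 0 so the relationship is negative.
|r| = 0.498, which falls in the moderate range.

moderate negative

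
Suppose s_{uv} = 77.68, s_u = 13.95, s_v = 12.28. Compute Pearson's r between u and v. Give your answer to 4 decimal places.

r = Cov(u,v) / (s_u · s_v) = 77.68 / (13.95 × 12.28)
  = 77.68 / 171.3060 ≈ 0.4535

0.4535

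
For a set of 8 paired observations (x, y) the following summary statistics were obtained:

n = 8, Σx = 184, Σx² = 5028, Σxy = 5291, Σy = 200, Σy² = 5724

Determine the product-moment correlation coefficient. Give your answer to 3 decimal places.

0.910

r = (nΣxy − ΣxΣy) / √[(nΣx² − (Σx)²)(nΣy² − (Σy)²)]
Numerator: 8×5291 − 184×200 = 5528
Denominator: √[(40224 − 33856)(45792 − 40000)] = √[6368 × 5792] = 6073.1751
r = 5528 / 6073.1751 ≈ 0.910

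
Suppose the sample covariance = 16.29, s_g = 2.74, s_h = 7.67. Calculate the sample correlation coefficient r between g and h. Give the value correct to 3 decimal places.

r = Cov(g,h) / (s_g · s_h) = 16.29 / (2.74 × 7.67)
  = 16.29 / 21.0158 ≈ 0.775

0.775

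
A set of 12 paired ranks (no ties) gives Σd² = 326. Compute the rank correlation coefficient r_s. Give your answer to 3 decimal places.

-0.140

ρ = 1 − 6Σd² / [n(n²−1)] = 1 − 6×326 / (12×143)
  = 1 − 1956/1716 = 1 − 1.1399 ≈ -0.140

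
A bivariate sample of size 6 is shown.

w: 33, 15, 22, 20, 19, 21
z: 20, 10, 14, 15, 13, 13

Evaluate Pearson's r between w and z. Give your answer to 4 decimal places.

n = 6, Σw = 130, Σz = 85, Σw² = 3000, Σz² = 1259, Σwz = 1938
nΣwz − ΣwΣz = 11628 − 11050 = 578
nΣw² − (Σw)² = 18000 − 16900 = 1100; nΣz² − (Σz)² = 7554 − 7225 = 329
r = 578 / √(1100 × 329) = 578 / 601.5812 ≈ 0.9608

0.9608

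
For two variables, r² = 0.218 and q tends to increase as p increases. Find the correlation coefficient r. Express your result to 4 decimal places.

|r| = √0.218 = 0.4669
The association is positive, so r = 0.4669.

0.4669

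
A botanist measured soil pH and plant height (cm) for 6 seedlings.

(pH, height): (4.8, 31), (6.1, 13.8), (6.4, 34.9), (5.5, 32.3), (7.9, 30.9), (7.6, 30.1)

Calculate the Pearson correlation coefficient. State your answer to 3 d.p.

0.056

n = 6, Σx = 38.3, Σy = 173, Σx² = 251.63, Σy² = 5273.56, Σxy = 1106.86
nΣxy − ΣxΣy = 6641.16 − 6625.9 = 15.26
nΣx² − (Σx)² = 1509.78 − 1466.89 = 42.89; nΣy² − (Σy)² = 31641.36 − 29929 = 1712.36
r = 15.26 / √(42.89 × 1712.36) = 15.26 / 271.0039 ≈ 0.056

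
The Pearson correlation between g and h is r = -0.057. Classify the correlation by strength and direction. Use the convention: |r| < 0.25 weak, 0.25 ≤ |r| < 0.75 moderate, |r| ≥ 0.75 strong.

weak negative

r = -0.057 < 0 so the relationship is negative.
|r| = 0.057, which falls in the weak range.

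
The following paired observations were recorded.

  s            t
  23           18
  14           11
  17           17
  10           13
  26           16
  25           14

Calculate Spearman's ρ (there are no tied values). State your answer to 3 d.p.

0.486

Rank s: 4, 2, 3, 1, 6, 5
Rank t: 6, 1, 5, 2, 4, 3
d = rank(s) − rank(t): -2, 1, -2, -1, 2, 2; Σd² = 18
ρ = 1 − 6Σd² / [n(n²−1)] = 1 − 6×18 / (6×35) = 1 − 108/210 ≈ 0.486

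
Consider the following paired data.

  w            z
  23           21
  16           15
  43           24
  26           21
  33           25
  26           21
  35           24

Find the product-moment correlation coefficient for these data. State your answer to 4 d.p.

0.8657

n = 7, Σw = 202, Σz = 151, Σw² = 6300, Σz² = 3325, Σwz = 4512
nΣwz − ΣwΣz = 31584 − 30502 = 1082
nΣw² − (Σw)² = 44100 − 40804 = 3296; nΣz² − (Σz)² = 23275 − 22801 = 474
r = 1082 / √(3296 × 474) = 1082 / 1249.9216 ≈ 0.8657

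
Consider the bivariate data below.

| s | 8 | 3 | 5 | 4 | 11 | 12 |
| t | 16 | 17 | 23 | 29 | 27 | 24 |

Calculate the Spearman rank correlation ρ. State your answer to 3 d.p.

Rank s: 4, 1, 3, 2, 5, 6
Rank t: 1, 2, 3, 6, 5, 4
d = rank(s) − rank(t): 3, -1, 0, -4, 0, 2; Σd² = 30
ρ = 1 − 6Σd² / [n(n²−1)] = 1 − 6×30 / (6×35) = 1 − 180/210 ≈ 0.143

0.143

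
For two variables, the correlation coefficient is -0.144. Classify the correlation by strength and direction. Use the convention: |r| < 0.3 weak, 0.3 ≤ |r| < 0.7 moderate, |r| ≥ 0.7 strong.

r = -0.144 < 0 so the relationship is negative.
|r| = 0.144, which falls in the weak range.

weak negative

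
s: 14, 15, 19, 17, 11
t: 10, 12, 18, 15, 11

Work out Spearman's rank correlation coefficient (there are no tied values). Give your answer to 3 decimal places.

Rank s: 2, 3, 5, 4, 1
Rank t: 1, 3, 5, 4, 2
d = rank(s) − rank(t): 1, 0, 0, 0, -1; Σd² = 2
ρ = 1 − 6Σd² / [n(n²−1)] = 1 − 6×2 / (5×24) = 1 − 12/120 ≈ 0.900

0.900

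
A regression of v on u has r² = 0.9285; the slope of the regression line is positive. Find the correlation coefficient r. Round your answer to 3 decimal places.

|r| = √0.9285 = 0.964
The association is positive, so r = 0.964.

0.964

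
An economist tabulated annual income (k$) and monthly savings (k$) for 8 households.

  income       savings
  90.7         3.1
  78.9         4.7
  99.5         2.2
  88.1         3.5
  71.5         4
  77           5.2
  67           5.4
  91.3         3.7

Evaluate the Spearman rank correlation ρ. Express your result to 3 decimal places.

Rank income: 6, 4, 8, 5, 2, 3, 1, 7
Rank savings: 2, 6, 1, 3, 5, 7, 8, 4
d = rank(income) − rank(savings): 4, -2, 7, 2, -3, -4, -7, 3; Σd² = 156
ρ = 1 − 6Σd² / [n(n²−1)] = 1 − 6×156 / (8×63) = 1 − 936/504 ≈ -0.857

-0.857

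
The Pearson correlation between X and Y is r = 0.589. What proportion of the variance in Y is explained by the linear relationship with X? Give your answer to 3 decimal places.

r² = (0.589)² = 0.347

0.347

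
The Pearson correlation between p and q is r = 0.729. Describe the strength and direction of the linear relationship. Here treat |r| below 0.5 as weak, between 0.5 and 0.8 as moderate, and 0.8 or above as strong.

r = 0.729 > 0 so the relationship is positive.
|r| = 0.729, which falls in the moderate range.

moderate positive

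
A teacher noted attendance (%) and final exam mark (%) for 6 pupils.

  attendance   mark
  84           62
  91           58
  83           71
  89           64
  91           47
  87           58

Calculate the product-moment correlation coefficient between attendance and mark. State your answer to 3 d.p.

-0.742

n = 6, Σx = 525, Σy = 360, Σx² = 45997, Σy² = 21918, Σxy = 31398
nΣxy − ΣxΣy = 188388 − 189000 = -612
nΣx² − (Σx)² = 275982 − 275625 = 357; nΣy² − (Σy)² = 131508 − 129600 = 1908
r = -612 / √(357 × 1908) = -612 / 825.3218 ≈ -0.742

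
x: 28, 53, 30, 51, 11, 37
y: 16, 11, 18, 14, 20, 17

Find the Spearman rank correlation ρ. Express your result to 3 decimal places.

-0.829

Rank x: 2, 6, 3, 5, 1, 4
Rank y: 3, 1, 5, 2, 6, 4
d = rank(x) − rank(y): -1, 5, -2, 3, -5, 0; Σd² = 64
ρ = 1 − 6Σd² / [n(n²−1)] = 1 − 6×64 / (6×35) = 1 − 384/210 ≈ -0.829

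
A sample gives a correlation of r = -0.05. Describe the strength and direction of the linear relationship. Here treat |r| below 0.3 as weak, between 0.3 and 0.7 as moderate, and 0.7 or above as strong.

weak negative

r = -0.05 < 0 so the relationship is negative.
|r| = 0.05, which falls in the weak range.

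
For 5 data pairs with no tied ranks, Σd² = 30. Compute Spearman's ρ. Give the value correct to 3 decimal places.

ρ = 1 − 6Σd² / [n(n²−1)] = 1 − 6×30 / (5×24)
  = 1 − 180/120 = 1 − 1.5000 ≈ -0.500

-0.500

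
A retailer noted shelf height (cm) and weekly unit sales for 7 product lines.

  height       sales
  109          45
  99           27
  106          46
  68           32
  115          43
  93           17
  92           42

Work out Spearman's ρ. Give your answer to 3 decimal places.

0.571

Rank height: 6, 4, 5, 1, 7, 3, 2
Rank sales: 6, 2, 7, 3, 5, 1, 4
d = rank(height) − rank(sales): 0, 2, -2, -2, 2, 2, -2; Σd² = 24
ρ = 1 − 6Σd² / [n(n²−1)] = 1 − 6×24 / (7×48) = 1 − 144/336 ≈ 0.571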